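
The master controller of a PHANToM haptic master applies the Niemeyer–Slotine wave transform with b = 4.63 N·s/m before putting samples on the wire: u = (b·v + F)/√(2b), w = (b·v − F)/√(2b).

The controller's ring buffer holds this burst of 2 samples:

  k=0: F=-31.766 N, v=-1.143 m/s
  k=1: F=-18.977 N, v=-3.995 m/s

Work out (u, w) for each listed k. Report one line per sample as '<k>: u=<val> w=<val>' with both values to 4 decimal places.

k=0: b·v=4.63×(-1.143)=-5.2921; √(2b)=3.0430; u=(-5.2921+(-31.766))/3.0430=-12.1780, w=(-5.2921−(-31.766))/3.0430=8.6999
k=1: b·v=4.63×(-3.995)=-18.4968; √(2b)=3.0430; u=(-18.4968+(-18.977))/3.0430=-12.3147, w=(-18.4968−(-18.977))/3.0430=0.1578

0: u=-12.1780 w=8.6999
1: u=-12.3147 w=0.1578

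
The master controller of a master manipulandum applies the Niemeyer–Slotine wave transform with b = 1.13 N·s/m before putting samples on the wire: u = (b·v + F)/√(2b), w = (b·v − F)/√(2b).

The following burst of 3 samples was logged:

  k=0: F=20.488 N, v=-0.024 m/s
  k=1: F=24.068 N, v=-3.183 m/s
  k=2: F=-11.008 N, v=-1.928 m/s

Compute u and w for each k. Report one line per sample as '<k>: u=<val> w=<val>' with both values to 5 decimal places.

k=0: b·v=1.13×(-0.024)=-0.02712; √(2b)=1.50333; u=(-0.02712+20.488)/1.50333=13.61037, w=(-0.02712−20.488)/1.50333=-13.64645
k=1: b·v=1.13×(-3.183)=-3.59679; √(2b)=1.50333; u=(-3.59679+24.068)/1.50333=13.61725, w=(-3.59679−24.068)/1.50333=-18.40234
k=2: b·v=1.13×(-1.928)=-2.17864; √(2b)=1.50333; u=(-2.17864+(-11.008))/1.50333=-8.77162, w=(-2.17864−(-11.008))/1.50333=5.87320

0: u=13.61037 w=-13.64645
1: u=13.61725 w=-18.40234
2: u=-8.77162 w=5.87320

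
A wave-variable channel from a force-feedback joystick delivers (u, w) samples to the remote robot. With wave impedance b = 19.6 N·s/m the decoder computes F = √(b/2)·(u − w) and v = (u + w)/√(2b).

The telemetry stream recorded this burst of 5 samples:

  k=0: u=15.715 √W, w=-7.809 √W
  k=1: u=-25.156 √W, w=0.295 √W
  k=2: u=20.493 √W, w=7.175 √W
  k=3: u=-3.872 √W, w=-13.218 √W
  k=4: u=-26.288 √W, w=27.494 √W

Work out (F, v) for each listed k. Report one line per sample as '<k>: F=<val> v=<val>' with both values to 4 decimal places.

0: F=73.6418 v=1.2627
1: F=-79.6742 v=-3.9708
2: F=41.6919 v=4.4191
3: F=29.2576 v=-2.7296
4: F=-168.3643 v=0.1926

k=0: u−w=23.5240, u+w=7.9060; √(b/2)=3.1305, √(2b)=6.2610; F=3.1305×23.524=73.6418, v=7.9060/6.2610=1.2627
k=1: u−w=-25.4510, u+w=-24.8610; √(b/2)=3.1305, √(2b)=6.2610; F=3.1305×(-25.451)=-79.6742, v=-24.8610/6.2610=-3.9708
k=2: u−w=13.3180, u+w=27.6680; √(b/2)=3.1305, √(2b)=6.2610; F=3.1305×13.318=41.6919, v=27.6680/6.2610=4.4191
k=3: u−w=9.3460, u+w=-17.0900; √(b/2)=3.1305, √(2b)=6.2610; F=3.1305×9.346=29.2576, v=-17.0900/6.2610=-2.7296
k=4: u−w=-53.7820, u+w=1.2060; √(b/2)=3.1305, √(2b)=6.2610; F=3.1305×(-53.782)=-168.3643, v=1.2060/6.2610=0.1926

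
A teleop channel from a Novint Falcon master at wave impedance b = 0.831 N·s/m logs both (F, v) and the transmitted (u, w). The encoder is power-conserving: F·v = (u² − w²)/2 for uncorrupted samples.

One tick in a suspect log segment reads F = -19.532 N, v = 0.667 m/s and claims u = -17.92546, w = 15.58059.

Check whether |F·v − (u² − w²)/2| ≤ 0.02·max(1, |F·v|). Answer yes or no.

no

F·v = (-19.532)×0.667 = -13.0278 W.
(u² − w²)/2 = (321.3221 − 242.7548)/2 = 39.2837 W.
|Δ| = 52.3115;  2% of max(1, |F·v|) = 0.2606.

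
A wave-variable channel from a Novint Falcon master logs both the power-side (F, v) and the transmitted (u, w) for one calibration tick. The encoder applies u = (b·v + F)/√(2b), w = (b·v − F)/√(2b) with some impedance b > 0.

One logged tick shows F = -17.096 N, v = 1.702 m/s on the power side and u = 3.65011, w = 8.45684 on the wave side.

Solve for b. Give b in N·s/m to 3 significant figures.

u + w = 12.10695;  u + w = √(2b)·v, so √(2b) = 12.10695/1.702 = 7.11337.
b = (√(2b))²/2 = 50.59998/2 = 25.29999.
(Check via u − w = 2F/√(2b): u − w = -4.80673, 2F/√(2b) = -4.80673.)

b = 25.3 N·s/m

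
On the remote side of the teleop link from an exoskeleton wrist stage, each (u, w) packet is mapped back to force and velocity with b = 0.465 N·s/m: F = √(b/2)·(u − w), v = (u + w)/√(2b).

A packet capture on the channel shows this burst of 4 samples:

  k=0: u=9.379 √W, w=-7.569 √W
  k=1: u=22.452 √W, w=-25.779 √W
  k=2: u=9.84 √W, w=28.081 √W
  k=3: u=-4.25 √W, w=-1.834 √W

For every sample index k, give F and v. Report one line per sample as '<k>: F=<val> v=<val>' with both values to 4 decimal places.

0: F=8.1720 v=1.8769
1: F=23.2561 v=-3.4499
2: F=-8.7955 v=39.3222
3: F=-1.1650 v=-6.3088

k=0: u−w=16.9480, u+w=1.8100; √(b/2)=0.4822, √(2b)=0.9644; F=0.4822×16.948=8.1720, v=1.8100/0.9644=1.8769
k=1: u−w=48.2310, u+w=-3.3270; √(b/2)=0.4822, √(2b)=0.9644; F=0.4822×48.231=23.2561, v=-3.3270/0.9644=-3.4499
k=2: u−w=-18.2410, u+w=37.9210; √(b/2)=0.4822, √(2b)=0.9644; F=0.4822×(-18.241)=-8.7955, v=37.9210/0.9644=39.3222
k=3: u−w=-2.4160, u+w=-6.0840; √(b/2)=0.4822, √(2b)=0.9644; F=0.4822×(-2.416)=-1.1650, v=-6.0840/0.9644=-6.3088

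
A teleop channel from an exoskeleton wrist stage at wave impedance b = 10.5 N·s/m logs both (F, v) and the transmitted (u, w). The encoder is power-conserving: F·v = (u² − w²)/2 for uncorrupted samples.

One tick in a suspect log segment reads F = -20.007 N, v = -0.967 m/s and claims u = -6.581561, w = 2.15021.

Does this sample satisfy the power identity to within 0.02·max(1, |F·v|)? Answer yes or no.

yes

F·v = (-20.007)×(-0.967) = 19.346769 W.
(u² − w²)/2 = (43.316945 − 4.623403)/2 = 19.346771 W.
|Δ| = 0.000002;  2% of max(1, |F·v|) = 0.386935.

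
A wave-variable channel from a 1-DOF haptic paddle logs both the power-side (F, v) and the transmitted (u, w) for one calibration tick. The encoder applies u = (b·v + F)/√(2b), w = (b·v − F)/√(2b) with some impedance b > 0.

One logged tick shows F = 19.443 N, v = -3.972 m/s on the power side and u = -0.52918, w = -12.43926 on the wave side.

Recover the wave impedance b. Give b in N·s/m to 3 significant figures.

u + w = -12.9684;  u + w = √(2b)·v, so √(2b) = -12.9684/(-3.972) = 3.2650.
b = (√(2b))²/2 = 10.6600/2 = 5.3300.
(Check via u − w = 2F/√(2b): u − w = 11.9101, 2F/√(2b) = 11.9101.)

b = 5.33 N·s/m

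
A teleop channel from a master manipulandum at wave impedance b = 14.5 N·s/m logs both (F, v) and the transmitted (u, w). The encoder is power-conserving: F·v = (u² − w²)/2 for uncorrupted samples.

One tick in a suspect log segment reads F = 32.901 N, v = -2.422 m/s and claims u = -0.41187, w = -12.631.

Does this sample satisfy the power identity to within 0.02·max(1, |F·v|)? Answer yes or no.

F·v = 32.901×(-2.422) = -79.68622 W.
(u² − w²)/2 = (0.16964 − 159.54216)/2 = -79.68626 W.
|Δ| = 0.00004;  2% of max(1, |F·v|) = 1.59372.

yes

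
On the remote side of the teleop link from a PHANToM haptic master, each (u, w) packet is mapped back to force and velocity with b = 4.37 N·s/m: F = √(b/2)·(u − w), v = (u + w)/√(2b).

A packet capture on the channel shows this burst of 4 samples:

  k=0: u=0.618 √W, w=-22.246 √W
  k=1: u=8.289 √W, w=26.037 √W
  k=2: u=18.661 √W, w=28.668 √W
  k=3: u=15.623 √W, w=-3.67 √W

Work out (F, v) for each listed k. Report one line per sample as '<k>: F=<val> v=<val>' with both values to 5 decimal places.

0: F=33.79698 v=-7.31578
1: F=-26.23464 v=11.61094
2: F=-14.79209 v=16.00927
3: F=28.51842 v=4.04316

k=0: u−w=22.86400, u+w=-21.62800; √(b/2)=1.47817, √(2b)=2.95635; F=1.47817×22.864=33.79698, v=-21.62800/2.95635=-7.31578
k=1: u−w=-17.74800, u+w=34.32600; √(b/2)=1.47817, √(2b)=2.95635; F=1.47817×(-17.748)=-26.23464, v=34.32600/2.95635=11.61094
k=2: u−w=-10.00700, u+w=47.32900; √(b/2)=1.47817, √(2b)=2.95635; F=1.47817×(-10.007)=-14.79209, v=47.32900/2.95635=16.00927
k=3: u−w=19.29300, u+w=11.95300; √(b/2)=1.47817, √(2b)=2.95635; F=1.47817×19.293=28.51842, v=11.95300/2.95635=4.04316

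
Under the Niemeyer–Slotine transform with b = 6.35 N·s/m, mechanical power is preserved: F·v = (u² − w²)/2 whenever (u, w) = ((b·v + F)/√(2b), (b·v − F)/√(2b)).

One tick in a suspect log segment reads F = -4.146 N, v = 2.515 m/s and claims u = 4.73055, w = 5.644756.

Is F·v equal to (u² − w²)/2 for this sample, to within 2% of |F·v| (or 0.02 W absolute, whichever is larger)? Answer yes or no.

no

F·v = (-4.146)×2.515 = -10.427190 W.
(u² − w²)/2 = (22.378103 − 31.863270)/2 = -4.742583 W.
|Δ| = 5.684607;  2% of max(1, |F·v|) = 0.208544.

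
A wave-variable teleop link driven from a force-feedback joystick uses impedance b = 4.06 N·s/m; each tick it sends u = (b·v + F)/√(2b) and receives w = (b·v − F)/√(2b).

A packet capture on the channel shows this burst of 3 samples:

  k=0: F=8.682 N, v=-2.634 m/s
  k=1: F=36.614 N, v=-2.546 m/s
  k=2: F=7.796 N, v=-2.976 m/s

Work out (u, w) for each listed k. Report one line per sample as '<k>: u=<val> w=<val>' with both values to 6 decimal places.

k=0: b·v=4.06×(-2.634)=-10.694040; √(2b)=2.849561; u=(-10.694040+8.682)/2.849561=-0.706088, w=(-10.694040−8.682)/2.849561=-6.799657
k=1: b·v=4.06×(-2.546)=-10.336760; √(2b)=2.849561; u=(-10.336760+36.614)/2.849561=9.221503, w=(-10.336760−36.614)/2.849561=-16.476487
k=2: b·v=4.06×(-2.976)=-12.082560; √(2b)=2.849561; u=(-12.082560+7.796)/2.849561=-1.504288, w=(-12.082560−7.796)/2.849561=-6.976007

0: u=-0.706088 w=-6.799657
1: u=9.221503 w=-16.476487
2: u=-1.504288 w=-6.976007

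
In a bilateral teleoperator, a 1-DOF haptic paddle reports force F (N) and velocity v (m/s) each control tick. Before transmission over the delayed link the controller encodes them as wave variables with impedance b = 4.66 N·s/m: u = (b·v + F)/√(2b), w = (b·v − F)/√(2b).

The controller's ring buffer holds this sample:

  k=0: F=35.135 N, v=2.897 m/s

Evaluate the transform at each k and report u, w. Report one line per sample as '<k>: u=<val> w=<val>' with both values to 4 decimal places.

k=0: b·v=4.66×2.897=13.5000; √(2b)=3.0529; u=(13.5000+35.135)/3.0529=15.9309, w=(13.5000−35.135)/3.0529=-7.0868

0: u=15.9309 w=-7.0868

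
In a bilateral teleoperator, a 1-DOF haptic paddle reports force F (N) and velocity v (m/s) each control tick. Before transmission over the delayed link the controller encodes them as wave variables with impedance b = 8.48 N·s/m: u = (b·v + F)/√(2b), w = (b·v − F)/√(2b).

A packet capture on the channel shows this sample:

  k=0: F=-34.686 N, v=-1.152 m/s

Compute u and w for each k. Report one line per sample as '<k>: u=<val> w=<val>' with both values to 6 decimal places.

0: u=-10.794619 w=6.050392

k=0: b·v=8.48×(-1.152)=-9.768960; √(2b)=4.118252; u=(-9.768960+(-34.686))/4.118252=-10.794619, w=(-9.768960−(-34.686))/4.118252=6.050392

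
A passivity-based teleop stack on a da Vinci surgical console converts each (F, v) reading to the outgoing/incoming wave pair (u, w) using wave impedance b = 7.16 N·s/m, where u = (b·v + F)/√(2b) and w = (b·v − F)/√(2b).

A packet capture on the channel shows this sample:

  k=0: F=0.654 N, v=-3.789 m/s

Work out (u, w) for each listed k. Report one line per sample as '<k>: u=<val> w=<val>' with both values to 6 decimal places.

k=0: b·v=7.16×(-3.789)=-27.129240; √(2b)=3.784178; u=(-27.129240+0.654)/3.784178=-6.996300, w=(-27.129240−0.654)/3.784178=-7.341949

0: u=-6.996300 w=-7.341949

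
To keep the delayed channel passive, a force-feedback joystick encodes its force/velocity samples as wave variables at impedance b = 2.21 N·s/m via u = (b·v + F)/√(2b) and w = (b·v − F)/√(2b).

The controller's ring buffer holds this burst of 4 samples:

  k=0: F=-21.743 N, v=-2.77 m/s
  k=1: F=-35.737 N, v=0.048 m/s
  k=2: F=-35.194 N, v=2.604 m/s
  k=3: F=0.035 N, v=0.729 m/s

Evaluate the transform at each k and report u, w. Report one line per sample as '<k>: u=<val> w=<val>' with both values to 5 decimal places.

0: u=-13.25389 w=7.43029
1: u=-16.94790 w=17.04881
2: u=-14.00278 w=19.47738
3: u=0.78297 w=0.74967

k=0: b·v=2.21×(-2.77)=-6.12170; √(2b)=2.10238; u=(-6.12170+(-21.743))/2.10238=-13.25389, w=(-6.12170−(-21.743))/2.10238=7.43029
k=1: b·v=2.21×0.048=0.10608; √(2b)=2.10238; u=(0.10608+(-35.737))/2.10238=-16.94790, w=(0.10608−(-35.737))/2.10238=17.04881
k=2: b·v=2.21×2.604=5.75484; √(2b)=2.10238; u=(5.75484+(-35.194))/2.10238=-14.00278, w=(5.75484−(-35.194))/2.10238=19.47738
k=3: b·v=2.21×0.729=1.61109; √(2b)=2.10238; u=(1.61109+0.035)/2.10238=0.78297, w=(1.61109−0.035)/2.10238=0.74967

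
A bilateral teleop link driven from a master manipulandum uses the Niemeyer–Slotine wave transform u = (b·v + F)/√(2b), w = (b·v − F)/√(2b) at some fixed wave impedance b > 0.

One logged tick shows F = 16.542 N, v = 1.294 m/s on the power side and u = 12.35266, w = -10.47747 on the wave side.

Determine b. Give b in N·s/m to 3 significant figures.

u + w = 1.87519;  u + w = √(2b)·v, so √(2b) = 1.87519/1.294 = 1.44914.
b = (√(2b))²/2 = 2.10001/2 = 1.05001.
(Check via u − w = 2F/√(2b): u − w = 22.83013, 2F/√(2b) = 22.83006.)

b = 1.05 N·s/m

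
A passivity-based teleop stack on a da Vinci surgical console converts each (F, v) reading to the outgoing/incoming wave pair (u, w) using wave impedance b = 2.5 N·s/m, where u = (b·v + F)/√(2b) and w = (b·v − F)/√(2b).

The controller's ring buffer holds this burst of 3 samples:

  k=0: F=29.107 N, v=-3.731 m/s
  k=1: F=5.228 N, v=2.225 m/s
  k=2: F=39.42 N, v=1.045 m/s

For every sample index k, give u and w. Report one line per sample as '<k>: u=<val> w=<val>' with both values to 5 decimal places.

0: u=8.84566 w=-17.18843
1: u=4.82566 w=0.14959
2: u=18.79751 w=-16.46081

k=0: b·v=2.5×(-3.731)=-9.32750; √(2b)=2.23607; u=(-9.32750+29.107)/2.23607=8.84566, w=(-9.32750−29.107)/2.23607=-17.18843
k=1: b·v=2.5×2.225=5.56250; √(2b)=2.23607; u=(5.56250+5.228)/2.23607=4.82566, w=(5.56250−5.228)/2.23607=0.14959
k=2: b·v=2.5×1.045=2.61250; √(2b)=2.23607; u=(2.61250+39.42)/2.23607=18.79751, w=(2.61250−39.42)/2.23607=-16.46081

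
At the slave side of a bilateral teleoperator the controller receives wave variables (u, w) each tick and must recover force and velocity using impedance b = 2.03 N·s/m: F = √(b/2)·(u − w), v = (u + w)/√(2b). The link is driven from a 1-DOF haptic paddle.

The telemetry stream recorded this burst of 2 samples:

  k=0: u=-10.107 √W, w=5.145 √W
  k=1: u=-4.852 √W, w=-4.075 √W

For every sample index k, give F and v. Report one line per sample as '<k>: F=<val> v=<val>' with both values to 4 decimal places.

0: F=-15.3660 v=-2.4626
1: F=-0.7828 v=-4.4304

k=0: u−w=-15.2520, u+w=-4.9620; √(b/2)=1.0075, √(2b)=2.0149; F=1.0075×(-15.252)=-15.3660, v=-4.9620/2.0149=-2.4626
k=1: u−w=-0.7770, u+w=-8.9270; √(b/2)=1.0075, √(2b)=2.0149; F=1.0075×(-0.777)=-0.7828, v=-8.9270/2.0149=-4.4304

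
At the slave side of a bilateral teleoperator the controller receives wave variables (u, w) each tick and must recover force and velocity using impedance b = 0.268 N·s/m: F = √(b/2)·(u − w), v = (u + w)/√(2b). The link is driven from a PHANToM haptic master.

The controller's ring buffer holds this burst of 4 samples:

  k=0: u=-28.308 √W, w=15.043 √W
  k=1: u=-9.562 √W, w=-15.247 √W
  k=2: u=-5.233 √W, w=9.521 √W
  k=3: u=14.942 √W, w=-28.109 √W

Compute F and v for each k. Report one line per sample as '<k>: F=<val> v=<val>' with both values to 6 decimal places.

0: F=-15.869072 v=-18.118609
1: F=2.081052 v=-33.886512
2: F=-5.400851 v=5.856962
3: F=15.759254 v=-17.984751

k=0: u−w=-43.351000, u+w=-13.265000; √(b/2)=0.366060, √(2b)=0.732120; F=0.366060×(-43.351)=-15.869072, v=-13.265000/0.732120=-18.118609
k=1: u−w=5.685000, u+w=-24.809000; √(b/2)=0.366060, √(2b)=0.732120; F=0.366060×5.685=2.081052, v=-24.809000/0.732120=-33.886512
k=2: u−w=-14.754000, u+w=4.288000; √(b/2)=0.366060, √(2b)=0.732120; F=0.366060×(-14.754)=-5.400851, v=4.288000/0.732120=5.856962
k=3: u−w=43.051000, u+w=-13.167000; √(b/2)=0.366060, √(2b)=0.732120; F=0.366060×43.051=15.759254, v=-13.167000/0.732120=-17.984751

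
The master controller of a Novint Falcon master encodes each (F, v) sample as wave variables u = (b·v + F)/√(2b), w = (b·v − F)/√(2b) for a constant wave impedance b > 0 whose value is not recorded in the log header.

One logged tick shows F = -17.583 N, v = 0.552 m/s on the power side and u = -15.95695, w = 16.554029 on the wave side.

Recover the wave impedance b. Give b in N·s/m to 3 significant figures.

u + w = 0.597079;  u + w = √(2b)·v, so √(2b) = 0.597079/0.552 = 1.081665.
b = (√(2b))²/2 = 1.169999/2 = 0.584999.
(Check via u − w = 2F/√(2b): u − w = -32.510979, 2F/√(2b) = -32.510994.)

b = 0.585 N·s/m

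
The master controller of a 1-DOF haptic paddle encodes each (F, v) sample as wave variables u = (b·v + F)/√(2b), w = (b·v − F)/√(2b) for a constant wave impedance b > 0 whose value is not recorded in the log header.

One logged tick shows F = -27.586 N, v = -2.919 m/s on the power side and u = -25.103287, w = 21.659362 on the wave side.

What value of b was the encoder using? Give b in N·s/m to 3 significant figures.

b = 0.696 N·s/m

u + w = -3.443925;  u + w = √(2b)·v, so √(2b) = -3.443925/(-2.919) = 1.179830.
b = (√(2b))²/2 = 1.392000/2 = 0.696000.
(Check via u − w = 2F/√(2b): u − w = -46.762649, 2F/√(2b) = -46.762652.)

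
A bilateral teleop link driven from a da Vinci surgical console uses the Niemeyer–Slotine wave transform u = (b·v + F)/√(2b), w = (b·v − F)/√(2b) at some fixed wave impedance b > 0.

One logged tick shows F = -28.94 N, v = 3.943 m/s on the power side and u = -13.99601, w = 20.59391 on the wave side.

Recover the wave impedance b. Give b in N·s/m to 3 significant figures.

u + w = 6.5979;  u + w = √(2b)·v, so √(2b) = 6.5979/3.943 = 1.6733.
b = (√(2b))²/2 = 2.8000/2 = 1.4000.
(Check via u − w = 2F/√(2b): u − w = -34.5899, 2F/√(2b) = -34.5899.)

b = 1.4 N·s/m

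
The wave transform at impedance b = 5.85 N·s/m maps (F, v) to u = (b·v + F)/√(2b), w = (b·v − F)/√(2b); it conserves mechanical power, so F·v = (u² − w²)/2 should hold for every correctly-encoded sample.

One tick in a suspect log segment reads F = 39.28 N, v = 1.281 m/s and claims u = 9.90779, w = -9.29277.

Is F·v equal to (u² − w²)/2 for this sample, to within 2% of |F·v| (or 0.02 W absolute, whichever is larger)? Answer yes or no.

F·v = 39.28×1.281 = 50.3177 W.
(u² − w²)/2 = (98.1643 − 86.3556)/2 = 5.9044 W.
|Δ| = 44.4133;  2% of max(1, |F·v|) = 1.0064.

no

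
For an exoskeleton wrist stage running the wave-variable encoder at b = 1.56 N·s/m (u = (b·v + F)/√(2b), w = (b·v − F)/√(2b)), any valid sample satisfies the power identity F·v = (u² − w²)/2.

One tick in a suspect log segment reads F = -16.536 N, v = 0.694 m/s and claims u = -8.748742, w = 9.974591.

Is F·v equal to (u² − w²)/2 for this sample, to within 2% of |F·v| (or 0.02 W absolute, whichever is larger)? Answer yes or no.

F·v = (-16.536)×0.694 = -11.475984 W.
(u² − w²)/2 = (76.540487 − 99.492466)/2 = -11.475990 W.
|Δ| = 0.000006;  2% of max(1, |F·v|) = 0.229520.

yes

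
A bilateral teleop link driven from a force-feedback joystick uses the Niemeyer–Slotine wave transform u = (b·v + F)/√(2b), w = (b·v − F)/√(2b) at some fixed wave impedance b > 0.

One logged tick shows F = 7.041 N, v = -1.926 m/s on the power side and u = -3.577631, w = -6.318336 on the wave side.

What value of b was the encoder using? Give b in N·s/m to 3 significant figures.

b = 13.2 N·s/m

u + w = -9.895967;  u + w = √(2b)·v, so √(2b) = -9.895967/(-1.926) = 5.138093.
b = (√(2b))²/2 = 26.399999/2 = 13.200000.
(Check via u − w = 2F/√(2b): u − w = 2.740705, 2F/√(2b) = 2.740706.)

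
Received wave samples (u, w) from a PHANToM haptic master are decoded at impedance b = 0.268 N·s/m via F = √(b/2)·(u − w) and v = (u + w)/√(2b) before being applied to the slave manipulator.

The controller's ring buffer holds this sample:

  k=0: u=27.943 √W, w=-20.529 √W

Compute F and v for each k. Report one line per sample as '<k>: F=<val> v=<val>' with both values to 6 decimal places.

0: F=17.743665 v=10.126752

k=0: u−w=48.472000, u+w=7.414000; √(b/2)=0.366060, √(2b)=0.732120; F=0.366060×48.472=17.743665, v=7.414000/0.732120=10.126752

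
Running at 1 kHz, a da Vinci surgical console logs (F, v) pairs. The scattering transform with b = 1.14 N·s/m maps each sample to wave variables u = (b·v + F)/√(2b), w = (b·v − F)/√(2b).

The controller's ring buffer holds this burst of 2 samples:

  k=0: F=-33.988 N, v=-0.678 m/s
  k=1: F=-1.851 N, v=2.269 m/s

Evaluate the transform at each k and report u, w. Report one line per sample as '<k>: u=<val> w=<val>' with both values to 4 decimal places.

0: u=-23.0210 w=21.9972
1: u=0.4872 w=2.9389

k=0: b·v=1.14×(-0.678)=-0.7729; √(2b)=1.5100; u=(-0.7729+(-33.988))/1.5100=-23.0210, w=(-0.7729−(-33.988))/1.5100=21.9972
k=1: b·v=1.14×2.269=2.5867; √(2b)=1.5100; u=(2.5867+(-1.851))/1.5100=0.4872, w=(2.5867−(-1.851))/1.5100=2.9389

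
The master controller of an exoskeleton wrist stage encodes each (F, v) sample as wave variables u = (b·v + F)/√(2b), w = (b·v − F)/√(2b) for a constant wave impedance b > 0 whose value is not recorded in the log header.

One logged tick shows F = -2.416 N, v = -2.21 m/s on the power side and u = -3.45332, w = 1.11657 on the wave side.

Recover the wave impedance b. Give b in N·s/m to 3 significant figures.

b = 0.559 N·s/m

u + w = -2.33675;  u + w = √(2b)·v, so √(2b) = -2.33675/(-2.21) = 1.05735.
b = (√(2b))²/2 = 1.11800/2 = 0.55900.
(Check via u − w = 2F/√(2b): u − w = -4.56989, 2F/√(2b) = -4.56990.)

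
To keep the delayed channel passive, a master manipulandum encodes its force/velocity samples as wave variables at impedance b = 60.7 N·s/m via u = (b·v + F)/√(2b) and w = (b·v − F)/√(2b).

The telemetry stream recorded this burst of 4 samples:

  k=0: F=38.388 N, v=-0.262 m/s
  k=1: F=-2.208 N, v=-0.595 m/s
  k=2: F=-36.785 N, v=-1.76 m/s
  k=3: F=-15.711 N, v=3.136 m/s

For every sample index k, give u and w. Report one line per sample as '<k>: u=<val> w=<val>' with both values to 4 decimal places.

0: u=2.0407 w=-4.9274
1: u=-3.4783 w=-3.0775
2: u=-13.0346 w=-6.3574
3: u=15.8506 w=18.7024

k=0: b·v=60.7×(-0.262)=-15.9034; √(2b)=11.0182; u=(-15.9034+38.388)/11.0182=2.0407, w=(-15.9034−38.388)/11.0182=-4.9274
k=1: b·v=60.7×(-0.595)=-36.1165; √(2b)=11.0182; u=(-36.1165+(-2.208))/11.0182=-3.4783, w=(-36.1165−(-2.208))/11.0182=-3.0775
k=2: b·v=60.7×(-1.76)=-106.8320; √(2b)=11.0182; u=(-106.8320+(-36.785))/11.0182=-13.0346, w=(-106.8320−(-36.785))/11.0182=-6.3574
k=3: b·v=60.7×3.136=190.3552; √(2b)=11.0182; u=(190.3552+(-15.711))/11.0182=15.8506, w=(190.3552−(-15.711))/11.0182=18.7024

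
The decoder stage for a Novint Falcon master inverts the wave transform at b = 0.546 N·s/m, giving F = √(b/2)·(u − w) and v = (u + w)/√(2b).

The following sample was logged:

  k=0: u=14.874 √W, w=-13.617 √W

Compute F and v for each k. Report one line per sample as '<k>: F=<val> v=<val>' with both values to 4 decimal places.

0: F=14.8864 v=1.2029

k=0: u−w=28.4910, u+w=1.2570; √(b/2)=0.5225, √(2b)=1.0450; F=0.5225×28.491=14.8864, v=1.2570/1.0450=1.2029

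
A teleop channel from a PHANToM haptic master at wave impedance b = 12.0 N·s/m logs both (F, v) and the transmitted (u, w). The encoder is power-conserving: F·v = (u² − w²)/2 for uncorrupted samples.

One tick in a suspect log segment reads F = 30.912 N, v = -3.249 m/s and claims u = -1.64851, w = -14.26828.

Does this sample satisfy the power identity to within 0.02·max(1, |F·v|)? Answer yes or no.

F·v = 30.912×(-3.249) = -100.43309 W.
(u² − w²)/2 = (2.71759 − 203.58381)/2 = -100.43311 W.
|Δ| = 0.00003;  2% of max(1, |F·v|) = 2.00866.

yes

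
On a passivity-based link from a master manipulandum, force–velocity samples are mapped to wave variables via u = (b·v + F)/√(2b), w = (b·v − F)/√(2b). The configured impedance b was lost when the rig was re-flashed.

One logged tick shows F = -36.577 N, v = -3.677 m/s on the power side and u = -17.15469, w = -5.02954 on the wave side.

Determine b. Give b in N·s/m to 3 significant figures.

b = 18.2 N·s/m

u + w = -22.18423;  u + w = √(2b)·v, so √(2b) = -22.18423/(-3.677) = 6.03324.
b = (√(2b))²/2 = 36.40001/2 = 18.20000.
(Check via u − w = 2F/√(2b): u − w = -12.12515, 2F/√(2b) = -12.12516.)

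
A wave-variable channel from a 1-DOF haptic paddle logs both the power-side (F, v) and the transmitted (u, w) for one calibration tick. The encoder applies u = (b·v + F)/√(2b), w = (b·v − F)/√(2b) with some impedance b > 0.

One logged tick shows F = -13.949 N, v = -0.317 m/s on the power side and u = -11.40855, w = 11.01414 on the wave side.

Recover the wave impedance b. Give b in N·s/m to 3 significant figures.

b = 0.774 N·s/m

u + w = -0.3944;  u + w = √(2b)·v, so √(2b) = -0.3944/(-0.317) = 1.2442.
b = (√(2b))²/2 = 1.5480/2 = 0.7740.
(Check via u − w = 2F/√(2b): u − w = -22.4227, 2F/√(2b) = -22.4225.)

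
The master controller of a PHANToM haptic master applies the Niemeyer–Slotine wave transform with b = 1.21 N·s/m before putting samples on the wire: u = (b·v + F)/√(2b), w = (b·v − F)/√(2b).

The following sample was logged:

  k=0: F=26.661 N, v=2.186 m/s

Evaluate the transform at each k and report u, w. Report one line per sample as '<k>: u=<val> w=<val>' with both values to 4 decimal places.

0: u=18.8386 w=-15.4380

k=0: b·v=1.21×2.186=2.6451; √(2b)=1.5556; u=(2.6451+26.661)/1.5556=18.8386, w=(2.6451−26.661)/1.5556=-15.4380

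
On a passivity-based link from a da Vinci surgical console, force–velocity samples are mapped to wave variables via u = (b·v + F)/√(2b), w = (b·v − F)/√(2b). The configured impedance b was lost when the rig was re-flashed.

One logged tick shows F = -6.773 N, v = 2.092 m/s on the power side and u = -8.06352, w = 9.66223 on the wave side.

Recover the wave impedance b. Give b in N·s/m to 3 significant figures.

u + w = 1.59871;  u + w = √(2b)·v, so √(2b) = 1.59871/2.092 = 0.76420.
b = (√(2b))²/2 = 0.58400/2 = 0.29200.
(Check via u − w = 2F/√(2b): u − w = -17.72575, 2F/√(2b) = -17.72569.)

b = 0.292 N·s/m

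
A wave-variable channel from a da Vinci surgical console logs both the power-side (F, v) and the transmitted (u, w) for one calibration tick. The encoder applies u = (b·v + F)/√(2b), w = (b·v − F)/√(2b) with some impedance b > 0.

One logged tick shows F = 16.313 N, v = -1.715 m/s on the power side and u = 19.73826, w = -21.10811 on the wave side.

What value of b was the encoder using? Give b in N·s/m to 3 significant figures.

u + w = -1.3698;  u + w = √(2b)·v, so √(2b) = -1.3698/(-1.715) = 0.7987.
b = (√(2b))²/2 = 0.6380/2 = 0.3190.
(Check via u − w = 2F/√(2b): u − w = 40.8464, 2F/√(2b) = 40.8465.)

b = 0.319 N·s/m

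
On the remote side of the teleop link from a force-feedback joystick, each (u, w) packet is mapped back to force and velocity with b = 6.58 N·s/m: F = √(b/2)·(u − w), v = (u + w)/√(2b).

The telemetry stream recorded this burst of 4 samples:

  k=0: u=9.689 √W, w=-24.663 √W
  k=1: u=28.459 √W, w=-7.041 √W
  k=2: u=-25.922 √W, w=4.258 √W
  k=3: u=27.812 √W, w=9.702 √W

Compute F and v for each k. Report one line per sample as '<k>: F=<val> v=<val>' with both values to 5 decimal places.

k=0: u−w=34.35200, u+w=-14.97400; √(b/2)=1.81384, √(2b)=3.62767; F=1.81384×34.352=62.30888, v=-14.97400/3.62767=-4.12772
k=1: u−w=35.50000, u+w=21.41800; √(b/2)=1.81384, √(2b)=3.62767; F=1.81384×35.5=64.39117, v=21.41800/3.62767=5.90406
k=2: u−w=-30.18000, u+w=-21.66400; √(b/2)=1.81384, √(2b)=3.62767; F=1.81384×(-30.18)=-54.74156, v=-21.66400/3.62767=-5.97187
k=3: u−w=18.11000, u+w=37.51400; √(b/2)=1.81384, √(2b)=3.62767; F=1.81384×18.11=32.84856, v=37.51400/3.62767=10.34107

0: F=62.30888 v=-4.12772
1: F=64.39117 v=5.90406
2: F=-54.74156 v=-5.97187
3: F=32.84856 v=10.34107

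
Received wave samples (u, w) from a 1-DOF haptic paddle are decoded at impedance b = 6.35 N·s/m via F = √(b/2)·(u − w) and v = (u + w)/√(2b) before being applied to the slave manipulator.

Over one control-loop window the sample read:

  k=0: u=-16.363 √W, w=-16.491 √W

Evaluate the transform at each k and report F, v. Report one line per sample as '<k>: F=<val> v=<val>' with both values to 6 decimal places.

k=0: u−w=0.128000, u+w=-32.854000; √(b/2)=1.781853, √(2b)=3.563706; F=1.781853×0.128=0.228077, v=-32.854000/3.563706=-9.219055

0: F=0.228077 v=-9.219055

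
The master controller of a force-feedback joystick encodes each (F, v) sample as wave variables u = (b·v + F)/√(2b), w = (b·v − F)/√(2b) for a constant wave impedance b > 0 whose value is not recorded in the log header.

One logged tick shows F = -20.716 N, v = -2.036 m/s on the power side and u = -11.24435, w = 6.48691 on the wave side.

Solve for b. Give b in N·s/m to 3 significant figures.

u + w = -4.7574;  u + w = √(2b)·v, so √(2b) = -4.7574/(-2.036) = 2.3367.
b = (√(2b))²/2 = 5.4600/2 = 2.7300.
(Check via u − w = 2F/√(2b): u − w = -17.7313, 2F/√(2b) = -17.7313.)

b = 2.73 N·s/m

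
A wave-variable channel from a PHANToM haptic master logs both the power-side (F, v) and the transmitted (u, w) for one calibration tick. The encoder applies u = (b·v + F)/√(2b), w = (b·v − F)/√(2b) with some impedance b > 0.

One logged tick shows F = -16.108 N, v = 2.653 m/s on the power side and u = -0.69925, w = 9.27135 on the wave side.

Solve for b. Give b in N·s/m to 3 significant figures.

u + w = 8.5721;  u + w = √(2b)·v, so √(2b) = 8.5721/2.653 = 3.2311.
b = (√(2b))²/2 = 10.4400/2 = 5.2200.
(Check via u − w = 2F/√(2b): u − w = -9.9706, 2F/√(2b) = -9.9706.)

b = 5.22 N·s/m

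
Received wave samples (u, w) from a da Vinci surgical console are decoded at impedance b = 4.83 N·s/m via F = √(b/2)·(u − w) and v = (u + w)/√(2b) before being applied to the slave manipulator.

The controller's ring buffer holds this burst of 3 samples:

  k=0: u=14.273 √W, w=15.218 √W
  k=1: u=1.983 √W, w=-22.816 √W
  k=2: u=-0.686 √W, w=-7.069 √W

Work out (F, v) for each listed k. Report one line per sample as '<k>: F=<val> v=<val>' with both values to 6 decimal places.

0: F=-1.468556 v=9.488574
1: F=38.538316 v=-6.702908
2: F=9.919355 v=-2.495130

k=0: u−w=-0.945000, u+w=29.491000; √(b/2)=1.554027, √(2b)=3.108054; F=1.554027×(-0.945)=-1.468556, v=29.491000/3.108054=9.488574
k=1: u−w=24.799000, u+w=-20.833000; √(b/2)=1.554027, √(2b)=3.108054; F=1.554027×24.799=38.538316, v=-20.833000/3.108054=-6.702908
k=2: u−w=6.383000, u+w=-7.755000; √(b/2)=1.554027, √(2b)=3.108054; F=1.554027×6.383=9.919355, v=-7.755000/3.108054=-2.495130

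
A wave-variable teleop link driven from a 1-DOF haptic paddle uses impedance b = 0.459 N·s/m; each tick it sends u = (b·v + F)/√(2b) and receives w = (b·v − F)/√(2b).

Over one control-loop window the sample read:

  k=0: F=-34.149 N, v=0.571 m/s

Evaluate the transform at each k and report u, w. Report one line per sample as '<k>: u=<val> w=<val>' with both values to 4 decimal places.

0: u=-35.3680 w=35.9151

k=0: b·v=0.459×0.571=0.2621; √(2b)=0.9581; u=(0.2621+(-34.149))/0.9581=-35.3680, w=(0.2621−(-34.149))/0.9581=35.9151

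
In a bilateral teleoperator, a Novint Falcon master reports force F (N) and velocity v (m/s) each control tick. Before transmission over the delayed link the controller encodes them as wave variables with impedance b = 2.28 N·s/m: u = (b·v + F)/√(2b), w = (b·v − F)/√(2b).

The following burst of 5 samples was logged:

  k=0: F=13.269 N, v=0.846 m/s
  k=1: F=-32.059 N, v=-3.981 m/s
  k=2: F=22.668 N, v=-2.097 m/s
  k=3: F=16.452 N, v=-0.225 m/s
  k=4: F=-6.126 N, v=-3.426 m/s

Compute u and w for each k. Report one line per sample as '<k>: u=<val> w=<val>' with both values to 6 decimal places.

0: u=7.117059 w=-5.310498
1: u=-19.263547 w=10.762457
2: u=8.376280 w=-12.854247
3: u=7.464121 w=-7.944589
4: u=-6.526729 w=-0.789205

k=0: b·v=2.28×0.846=1.928880; √(2b)=2.135416; u=(1.928880+13.269)/2.135416=7.117059, w=(1.928880−13.269)/2.135416=-5.310498
k=1: b·v=2.28×(-3.981)=-9.076680; √(2b)=2.135416; u=(-9.076680+(-32.059))/2.135416=-19.263547, w=(-9.076680−(-32.059))/2.135416=10.762457
k=2: b·v=2.28×(-2.097)=-4.781160; √(2b)=2.135416; u=(-4.781160+22.668)/2.135416=8.376280, w=(-4.781160−22.668)/2.135416=-12.854247
k=3: b·v=2.28×(-0.225)=-0.513000; √(2b)=2.135416; u=(-0.513000+16.452)/2.135416=7.464121, w=(-0.513000−16.452)/2.135416=-7.944589
k=4: b·v=2.28×(-3.426)=-7.811280; √(2b)=2.135416; u=(-7.811280+(-6.126))/2.135416=-6.526729, w=(-7.811280−(-6.126))/2.135416=-0.789205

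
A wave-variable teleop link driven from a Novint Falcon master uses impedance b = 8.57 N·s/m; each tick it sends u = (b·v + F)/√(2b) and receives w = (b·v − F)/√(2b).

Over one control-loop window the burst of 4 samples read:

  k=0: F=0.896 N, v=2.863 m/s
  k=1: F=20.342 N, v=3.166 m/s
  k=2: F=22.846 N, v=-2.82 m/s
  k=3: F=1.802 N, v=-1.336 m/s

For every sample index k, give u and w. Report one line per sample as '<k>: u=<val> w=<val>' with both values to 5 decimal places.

k=0: b·v=8.57×2.863=24.53591; √(2b)=4.14005; u=(24.53591+0.896)/4.14005=6.14290, w=(24.53591−0.896)/4.14005=5.71006
k=1: b·v=8.57×3.166=27.13262; √(2b)=4.14005; u=(27.13262+20.342)/4.14005=11.46717, w=(27.13262−20.342)/4.14005=1.64023
k=2: b·v=8.57×(-2.82)=-24.16740; √(2b)=4.14005; u=(-24.16740+22.846)/4.14005=-0.31918, w=(-24.16740−22.846)/4.14005=-11.35576
k=3: b·v=8.57×(-1.336)=-11.44952; √(2b)=4.14005; u=(-11.44952+1.802)/4.14005=-2.33029, w=(-11.44952−1.802)/4.14005=-3.20081

0: u=6.14290 w=5.71006
1: u=11.46717 w=1.64023
2: u=-0.31918 w=-11.35576
3: u=-2.33029 w=-3.20081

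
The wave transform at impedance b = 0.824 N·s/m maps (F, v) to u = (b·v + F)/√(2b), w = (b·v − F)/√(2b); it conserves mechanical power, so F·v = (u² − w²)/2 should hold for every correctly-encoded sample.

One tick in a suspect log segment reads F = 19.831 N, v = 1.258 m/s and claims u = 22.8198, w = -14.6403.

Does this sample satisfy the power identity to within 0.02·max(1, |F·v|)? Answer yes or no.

F·v = 19.831×1.258 = 24.94740 W.
(u² − w²)/2 = (520.74327 − 214.33838)/2 = 153.20244 W.
|Δ| = 128.25505;  2% of max(1, |F·v|) = 0.49895.

no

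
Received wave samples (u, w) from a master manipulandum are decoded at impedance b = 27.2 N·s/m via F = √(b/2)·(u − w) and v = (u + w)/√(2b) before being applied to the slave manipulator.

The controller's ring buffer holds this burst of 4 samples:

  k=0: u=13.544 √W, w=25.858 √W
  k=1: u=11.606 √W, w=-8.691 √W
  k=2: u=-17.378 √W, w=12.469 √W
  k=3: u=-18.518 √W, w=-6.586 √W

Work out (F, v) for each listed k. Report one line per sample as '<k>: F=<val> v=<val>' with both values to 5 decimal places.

0: F=-45.41179 v=5.34218
1: F=74.85164 v=0.39522
2: F=-110.07030 v=-0.66557
3: F=-44.00304 v=-3.40364

k=0: u−w=-12.31400, u+w=39.40200; √(b/2)=3.68782, √(2b)=7.37564; F=3.68782×(-12.314)=-45.41179, v=39.40200/7.37564=5.34218
k=1: u−w=20.29700, u+w=2.91500; √(b/2)=3.68782, √(2b)=7.37564; F=3.68782×20.297=74.85164, v=2.91500/7.37564=0.39522
k=2: u−w=-29.84700, u+w=-4.90900; √(b/2)=3.68782, √(2b)=7.37564; F=3.68782×(-29.847)=-110.07030, v=-4.90900/7.37564=-0.66557
k=3: u−w=-11.93200, u+w=-25.10400; √(b/2)=3.68782, √(2b)=7.37564; F=3.68782×(-11.932)=-44.00304, v=-25.10400/7.37564=-3.40364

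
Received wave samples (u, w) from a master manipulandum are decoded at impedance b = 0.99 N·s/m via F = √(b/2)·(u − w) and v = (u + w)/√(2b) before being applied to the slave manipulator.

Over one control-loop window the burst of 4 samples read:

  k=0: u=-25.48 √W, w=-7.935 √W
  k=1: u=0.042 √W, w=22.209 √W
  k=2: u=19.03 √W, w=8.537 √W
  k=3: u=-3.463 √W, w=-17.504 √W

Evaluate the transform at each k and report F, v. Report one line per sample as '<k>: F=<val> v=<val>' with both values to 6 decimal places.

0: F=-12.344002 v=-23.747006
1: F=-15.595867 v=15.813097
2: F=7.382480 v=19.591014
3: F=9.878719 v=-14.900598

k=0: u−w=-17.545000, u+w=-33.415000; √(b/2)=0.703562, √(2b)=1.407125; F=0.703562×(-17.545)=-12.344002, v=-33.415000/1.407125=-23.747006
k=1: u−w=-22.167000, u+w=22.251000; √(b/2)=0.703562, √(2b)=1.407125; F=0.703562×(-22.167)=-15.595867, v=22.251000/1.407125=15.813097
k=2: u−w=10.493000, u+w=27.567000; √(b/2)=0.703562, √(2b)=1.407125; F=0.703562×10.493=7.382480, v=27.567000/1.407125=19.591014
k=3: u−w=14.041000, u+w=-20.967000; √(b/2)=0.703562, √(2b)=1.407125; F=0.703562×14.041=9.878719, v=-20.967000/1.407125=-14.900598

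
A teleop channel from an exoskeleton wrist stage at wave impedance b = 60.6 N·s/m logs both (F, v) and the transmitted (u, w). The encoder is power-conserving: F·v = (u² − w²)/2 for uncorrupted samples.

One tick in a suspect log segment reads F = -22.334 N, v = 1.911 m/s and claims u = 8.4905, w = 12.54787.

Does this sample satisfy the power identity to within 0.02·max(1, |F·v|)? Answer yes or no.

F·v = (-22.334)×1.911 = -42.6803 W.
(u² − w²)/2 = (72.0886 − 157.4490)/2 = -42.6802 W.
|Δ| = 0.0000;  2% of max(1, |F·v|) = 0.8536.

yes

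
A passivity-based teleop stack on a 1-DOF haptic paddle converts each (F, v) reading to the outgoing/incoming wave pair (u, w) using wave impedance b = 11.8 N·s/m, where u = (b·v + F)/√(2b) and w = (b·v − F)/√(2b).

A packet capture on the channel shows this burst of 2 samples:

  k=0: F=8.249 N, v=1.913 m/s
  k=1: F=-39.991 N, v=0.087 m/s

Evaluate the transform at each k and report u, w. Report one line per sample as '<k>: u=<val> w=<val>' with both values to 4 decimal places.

k=0: b·v=11.8×1.913=22.5734; √(2b)=4.8580; u=(22.5734+8.249)/4.8580=6.3447, w=(22.5734−8.249)/4.8580=2.9486
k=1: b·v=11.8×0.087=1.0266; √(2b)=4.8580; u=(1.0266+(-39.991))/4.8580=-8.0207, w=(1.0266−(-39.991))/4.8580=8.4433

0: u=6.3447 w=2.9486
1: u=-8.0207 w=8.4433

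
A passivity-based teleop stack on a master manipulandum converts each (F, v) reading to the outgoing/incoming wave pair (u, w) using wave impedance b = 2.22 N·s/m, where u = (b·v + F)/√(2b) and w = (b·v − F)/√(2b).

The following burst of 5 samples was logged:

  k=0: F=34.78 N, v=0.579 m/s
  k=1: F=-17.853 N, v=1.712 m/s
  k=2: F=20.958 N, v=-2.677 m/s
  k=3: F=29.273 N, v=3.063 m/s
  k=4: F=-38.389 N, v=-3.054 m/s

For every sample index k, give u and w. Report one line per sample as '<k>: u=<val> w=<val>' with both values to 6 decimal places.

0: u=17.115872 w=-15.895843
1: u=-6.668955 w=10.276363
2: u=7.125832 w=-12.766621
3: u=17.119422 w=-10.665280
4: u=-21.436202 w=15.001024

k=0: b·v=2.22×0.579=1.285380; √(2b)=2.107131; u=(1.285380+34.78)/2.107131=17.115872, w=(1.285380−34.78)/2.107131=-15.895843
k=1: b·v=2.22×1.712=3.800640; √(2b)=2.107131; u=(3.800640+(-17.853))/2.107131=-6.668955, w=(3.800640−(-17.853))/2.107131=10.276363
k=2: b·v=2.22×(-2.677)=-5.942940; √(2b)=2.107131; u=(-5.942940+20.958)/2.107131=7.125832, w=(-5.942940−20.958)/2.107131=-12.766621
k=3: b·v=2.22×3.063=6.799860; √(2b)=2.107131; u=(6.799860+29.273)/2.107131=17.119422, w=(6.799860−29.273)/2.107131=-10.665280
k=4: b·v=2.22×(-3.054)=-6.779880; √(2b)=2.107131; u=(-6.779880+(-38.389))/2.107131=-21.436202, w=(-6.779880−(-38.389))/2.107131=15.001024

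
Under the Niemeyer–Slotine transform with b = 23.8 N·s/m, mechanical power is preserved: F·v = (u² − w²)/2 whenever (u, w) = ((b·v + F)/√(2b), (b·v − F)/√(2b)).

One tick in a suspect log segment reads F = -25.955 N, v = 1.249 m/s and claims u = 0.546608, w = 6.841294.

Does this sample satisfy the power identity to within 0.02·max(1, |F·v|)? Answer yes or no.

no

F·v = (-25.955)×1.249 = -32.417795 W.
(u² − w²)/2 = (0.298780 − 46.803304)/2 = -23.252262 W.
|Δ| = 9.165533;  2% of max(1, |F·v|) = 0.648356.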